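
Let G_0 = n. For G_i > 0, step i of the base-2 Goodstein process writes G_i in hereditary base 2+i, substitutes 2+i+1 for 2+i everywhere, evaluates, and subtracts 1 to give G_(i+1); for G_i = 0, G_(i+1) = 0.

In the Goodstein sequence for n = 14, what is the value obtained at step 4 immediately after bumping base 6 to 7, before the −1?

i=0: 14 = 2^(2 + 1) + 2^2 + 2 (b=2); 2→3: 3^(3 + 1) + 3^3 + 3 = 111; 111−1 = 110
i=1: 110 = 3^(3 + 1) + 3^3 + 2 (b=3); 3→4: 4^(4 + 1) + 4^4 + 2 = 1282; 1282−1 = 1281
i=2: 1281 = 4^(4 + 1) + 4^4 + 1 (b=4); 4→5: 5^(5 + 1) + 5^5 + 1 = 18751; 18751−1 = 18750
i=3: 18750 = 5^(5 + 1) + 5^5 (b=5); 5→6: 6^(6 + 1) + 6^6 = 326592; 326592−1 = 326591
i=4: 326591 = 6^(6 + 1) + 5·6^5 + 5·6^4 + 5·6^3 + 5·6^2 + 5·6 + 5 (b=6); 6→7: 7^(7 + 1) + 5·7^5 + 5·7^4 + 5·7^3 + 5·7^2 + 5·7 + 5 = 5862841; 5862841−1 = 5862840

5862841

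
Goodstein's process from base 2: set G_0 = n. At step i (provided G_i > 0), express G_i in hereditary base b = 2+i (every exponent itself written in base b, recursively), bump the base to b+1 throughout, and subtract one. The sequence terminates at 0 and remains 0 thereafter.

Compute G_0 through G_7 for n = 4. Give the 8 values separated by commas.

step 0: 4 = 2^2; sub 3 for 2: 3^3; = 27; G_1 = 27−1 = 26
step 1: 26 = 2·3^2 + 2·3 + 2; sub 4 for 3: 2·4^2 + 2·4 + 2; = 42; G_2 = 42−1 = 41
step 2: 41 = 2·4^2 + 2·4 + 1; sub 5 for 4: 2·5^2 + 2·5 + 1; = 61; G_3 = 61−1 = 60
step 3: 60 = 2·5^2 + 2·5; sub 6 for 5: 2·6^2 + 2·6; = 84; G_4 = 84−1 = 83
step 4: 83 = 2·6^2 + 6 + 5; sub 7 for 6: 2·7^2 + 7 + 5; = 110; G_5 = 110−1 = 109
step 5: 109 = 2·7^2 + 7 + 4; sub 8 for 7: 2·8^2 + 8 + 4; = 140; G_6 = 140−1 = 139
step 6: 139 = 2·8^2 + 8 + 3; sub 9 for 8: 2·9^2 + 9 + 3; = 174; G_7 = 174−1 = 173

4, 26, 41, 60, 83, 109, 139, 173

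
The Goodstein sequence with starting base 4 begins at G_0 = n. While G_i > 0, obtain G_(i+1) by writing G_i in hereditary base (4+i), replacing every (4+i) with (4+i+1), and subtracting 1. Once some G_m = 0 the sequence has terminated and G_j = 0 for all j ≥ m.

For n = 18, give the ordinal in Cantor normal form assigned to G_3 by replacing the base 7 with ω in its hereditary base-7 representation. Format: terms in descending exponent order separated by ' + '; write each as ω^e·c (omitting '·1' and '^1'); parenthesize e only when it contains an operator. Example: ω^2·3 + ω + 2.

ω·6 + 6

G_0=18  [base 4] 4^2 + 2  →[4↦5]→  5^2 + 2 = 27  −1 ⇒ G_1=26
G_1=26  [base 5] 5^2 + 1  →[5↦6]→  6^2 + 1 = 37  −1 ⇒ G_2=36
G_2=36  [base 6] 6^2  →[6↦7]→  7^2 = 49  −1 ⇒ G_3=48
G_3=48  [base 7] 6·7 + 6  →[7↦8]→  6·8 + 6 = 54  −1 ⇒ G_4=53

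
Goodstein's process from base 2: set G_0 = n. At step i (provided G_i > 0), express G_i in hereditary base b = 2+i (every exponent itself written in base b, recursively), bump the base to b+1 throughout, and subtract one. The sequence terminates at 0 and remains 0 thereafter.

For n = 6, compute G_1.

29

step 0: 6 = 2^2 + 2; sub 3 for 2: 3^3 + 3; = 30; G_1 = 30−1 = 29
step 1: 29 = 3^3 + 2; sub 4 for 3: 4^4 + 2; = 258; G_2 = 258−1 = 257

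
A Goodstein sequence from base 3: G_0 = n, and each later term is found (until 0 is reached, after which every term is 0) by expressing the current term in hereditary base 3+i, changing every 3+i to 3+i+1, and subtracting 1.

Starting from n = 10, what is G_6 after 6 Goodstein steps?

36

G_0=10  [base 3] 3^2 + 1  →[3↦4]→  4^2 + 1 = 17  −1 ⇒ G_1=16
G_1=16  [base 4] 4^2  →[4↦5]→  5^2 = 25  −1 ⇒ G_2=24
G_2=24  [base 5] 4·5 + 4  →[5↦6]→  4·6 + 4 = 28  −1 ⇒ G_3=27
G_3=27  [base 6] 4·6 + 3  →[6↦7]→  4·7 + 3 = 31  −1 ⇒ G_4=30
G_4=30  [base 7] 4·7 + 2  →[7↦8]→  4·8 + 2 = 34  −1 ⇒ G_5=33
G_5=33  [base 8] 4·8 + 1  →[8↦9]→  4·9 + 1 = 37  −1 ⇒ G_6=36
G_6=36  [base 9] 4·9  →[9↦10]→  4·10 = 40  −1 ⇒ G_7=39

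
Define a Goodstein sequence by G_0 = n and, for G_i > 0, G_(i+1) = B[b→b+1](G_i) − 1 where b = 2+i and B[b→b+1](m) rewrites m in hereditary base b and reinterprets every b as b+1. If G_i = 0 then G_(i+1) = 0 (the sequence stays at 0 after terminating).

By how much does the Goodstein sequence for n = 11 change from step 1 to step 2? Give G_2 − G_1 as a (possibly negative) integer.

G_0 = 11. HB_2(11) = 2^(2 + 1) + 2 + 1. Bump = 85. G_1 = 84.
G_1 = 84. HB_3(84) = 3^(3 + 1) + 3. Bump = 1028. G_2 = 1027.

943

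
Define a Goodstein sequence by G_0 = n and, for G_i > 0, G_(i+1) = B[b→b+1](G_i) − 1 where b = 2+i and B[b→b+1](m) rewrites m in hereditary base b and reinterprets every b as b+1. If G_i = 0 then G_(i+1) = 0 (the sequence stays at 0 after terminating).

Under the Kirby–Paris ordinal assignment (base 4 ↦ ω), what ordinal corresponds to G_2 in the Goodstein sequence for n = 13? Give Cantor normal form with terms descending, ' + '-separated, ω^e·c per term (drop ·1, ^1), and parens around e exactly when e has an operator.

ω^(ω + 1) + ω^3·3 + ω^2·3 + ω·3 + 3

G_0=13  [base 2] 2^(2 + 1) + 2^2 + 1  →[2↦3]→  3^(3 + 1) + 3^3 + 1 = 109  −1 ⇒ G_1=108
G_1=108  [base 3] 3^(3 + 1) + 3^3  →[3↦4]→  4^(4 + 1) + 4^4 = 1280  −1 ⇒ G_2=1279
G_2=1279  [base 4] 4^(4 + 1) + 3·4^3 + 3·4^2 + 3·4 + 3  →[4↦5]→  5^(5 + 1) + 3·5^3 + 3·5^2 + 3·5 + 3 = 16093  −1 ⇒ G_3=16092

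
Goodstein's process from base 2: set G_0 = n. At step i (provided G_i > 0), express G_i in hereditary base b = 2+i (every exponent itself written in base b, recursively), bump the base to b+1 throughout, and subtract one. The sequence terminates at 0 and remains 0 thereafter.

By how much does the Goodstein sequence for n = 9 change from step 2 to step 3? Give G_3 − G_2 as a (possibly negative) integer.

8819

9 —HB2→ 2^(2 + 1) + 1 —bump→ 3^(3 + 1) + 1 = 82 —(−1)→ 81
81 —HB3→ 3^(3 + 1) —bump→ 4^(4 + 1) = 1024 —(−1)→ 1023
1023 —HB4→ 3·4^4 + 3·4^3 + 3·4^2 + 3·4 + 3 —bump→ 3·5^5 + 3·5^3 + 3·5^2 + 3·5 + 3 = 9843 —(−1)→ 9842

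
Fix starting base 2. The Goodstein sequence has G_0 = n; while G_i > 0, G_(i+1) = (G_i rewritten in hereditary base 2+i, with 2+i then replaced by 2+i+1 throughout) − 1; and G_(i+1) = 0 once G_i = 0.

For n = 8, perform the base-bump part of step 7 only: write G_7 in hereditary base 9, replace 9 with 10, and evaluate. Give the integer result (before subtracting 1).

20000000212

i=0: 8 = 2^(2 + 1) (b=2); 2→3: 3^(3 + 1) = 81; 81−1 = 80
i=1: 80 = 2·3^3 + 2·3^2 + 2·3 + 2 (b=3); 3→4: 2·4^4 + 2·4^2 + 2·4 + 2 = 554; 554−1 = 553
i=2: 553 = 2·4^4 + 2·4^2 + 2·4 + 1 (b=4); 4→5: 2·5^5 + 2·5^2 + 2·5 + 1 = 6311; 6311−1 = 6310
i=3: 6310 = 2·5^5 + 2·5^2 + 2·5 (b=5); 5→6: 2·6^6 + 2·6^2 + 2·6 = 93396; 93396−1 = 93395
i=4: 93395 = 2·6^6 + 2·6^2 + 6 + 5 (b=6); 6→7: 2·7^7 + 2·7^2 + 7 + 5 = 1647196; 1647196−1 = 1647195
i=5: 1647195 = 2·7^7 + 2·7^2 + 7 + 4 (b=7); 7→8: 2·8^8 + 2·8^2 + 8 + 4 = 33554572; 33554572−1 = 33554571
i=6: 33554571 = 2·8^8 + 2·8^2 + 8 + 3 (b=8); 8→9: 2·9^9 + 2·9^2 + 9 + 3 = 774841152; 774841152−1 = 774841151
i=7: 774841151 = 2·9^9 + 2·9^2 + 9 + 2 (b=9); 9→10: 2·10^10 + 2·10^2 + 10 + 2 = 20000000212; 20000000212−1 = 20000000211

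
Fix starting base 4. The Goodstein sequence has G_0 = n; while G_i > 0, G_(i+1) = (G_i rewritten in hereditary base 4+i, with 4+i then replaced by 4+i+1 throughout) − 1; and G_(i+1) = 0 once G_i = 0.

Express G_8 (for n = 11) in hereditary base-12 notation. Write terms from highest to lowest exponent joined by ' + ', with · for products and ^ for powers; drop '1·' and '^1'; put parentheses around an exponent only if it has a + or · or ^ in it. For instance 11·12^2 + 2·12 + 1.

12 + 3

(0) 11|_4 = 2·4 + 3 ↦ 2·5 + 3|_5 = 13 ⇒ 12
(1) 12|_5 = 2·5 + 2 ↦ 2·6 + 2|_6 = 14 ⇒ 13
(2) 13|_6 = 2·6 + 1 ↦ 2·7 + 1|_7 = 15 ⇒ 14
(3) 14|_7 = 2·7 ↦ 2·8|_8 = 16 ⇒ 15
(4) 15|_8 = 8 + 7 ↦ 9 + 7|_9 = 16 ⇒ 15
(5) 15|_9 = 9 + 6 ↦ 10 + 6|_10 = 16 ⇒ 15
(6) 15|_10 = 10 + 5 ↦ 11 + 5|_11 = 16 ⇒ 15
(7) 15|_11 = 11 + 4 ↦ 12 + 4|_12 = 16 ⇒ 15
(8) 15|_12 = 12 + 3 ↦ 13 + 3|_13 = 16 ⇒ 15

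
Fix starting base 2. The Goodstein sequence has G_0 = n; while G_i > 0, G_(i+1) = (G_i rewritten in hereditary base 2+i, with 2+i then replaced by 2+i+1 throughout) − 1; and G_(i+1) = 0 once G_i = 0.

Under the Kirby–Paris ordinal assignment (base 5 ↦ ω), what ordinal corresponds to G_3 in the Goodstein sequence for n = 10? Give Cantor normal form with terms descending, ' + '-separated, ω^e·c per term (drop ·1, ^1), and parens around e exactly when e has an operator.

10 —HB2→ 2^(2 + 1) + 2 —bump→ 3^(3 + 1) + 3 = 84 —(−1)→ 83
83 —HB3→ 3^(3 + 1) + 2 —bump→ 4^(4 + 1) + 2 = 1026 —(−1)→ 1025
1025 —HB4→ 4^(4 + 1) + 1 —bump→ 5^(5 + 1) + 1 = 15626 —(−1)→ 15625
15625 —HB5→ 5^(5 + 1) —bump→ 6^(6 + 1) = 279936 —(−1)→ 279935

ω^(ω + 1)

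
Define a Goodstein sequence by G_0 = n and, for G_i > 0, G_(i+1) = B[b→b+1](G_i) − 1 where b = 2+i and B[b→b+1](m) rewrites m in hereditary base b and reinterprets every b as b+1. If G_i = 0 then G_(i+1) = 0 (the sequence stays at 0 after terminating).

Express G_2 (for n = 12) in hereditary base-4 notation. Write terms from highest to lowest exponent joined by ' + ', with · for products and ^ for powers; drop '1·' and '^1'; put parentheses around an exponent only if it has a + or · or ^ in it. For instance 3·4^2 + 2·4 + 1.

step 0: 12 = 2^(2 + 1) + 2^2; sub 3 for 2: 3^(3 + 1) + 3^3; = 108; G_1 = 108−1 = 107
step 1: 107 = 3^(3 + 1) + 2·3^2 + 2·3 + 2; sub 4 for 3: 4^(4 + 1) + 2·4^2 + 2·4 + 2; = 1066; G_2 = 1066−1 = 1065

4^(4 + 1) + 2·4^2 + 2·4 + 1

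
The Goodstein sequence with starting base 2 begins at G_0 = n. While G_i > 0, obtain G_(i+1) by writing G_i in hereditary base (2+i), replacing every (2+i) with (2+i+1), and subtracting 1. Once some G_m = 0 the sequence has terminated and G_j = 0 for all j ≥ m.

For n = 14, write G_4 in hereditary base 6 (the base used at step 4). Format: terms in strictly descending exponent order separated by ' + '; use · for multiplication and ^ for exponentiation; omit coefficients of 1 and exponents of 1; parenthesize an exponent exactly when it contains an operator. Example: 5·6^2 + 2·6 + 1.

6^(6 + 1) + 5·6^5 + 5·6^4 + 5·6^3 + 5·6^2 + 5·6 + 5

step 0: 14 = 2^(2 + 1) + 2^2 + 2; sub 3 for 2: 3^(3 + 1) + 3^3 + 3; = 111; G_1 = 111−1 = 110
step 1: 110 = 3^(3 + 1) + 3^3 + 2; sub 4 for 3: 4^(4 + 1) + 4^4 + 2; = 1282; G_2 = 1282−1 = 1281
step 2: 1281 = 4^(4 + 1) + 4^4 + 1; sub 5 for 4: 5^(5 + 1) + 5^5 + 1; = 18751; G_3 = 18751−1 = 18750
step 3: 18750 = 5^(5 + 1) + 5^5; sub 6 for 5: 6^(6 + 1) + 6^6; = 326592; G_4 = 326592−1 = 326591
step 4: 326591 = 6^(6 + 1) + 5·6^5 + 5·6^4 + 5·6^3 + 5·6^2 + 5·6 + 5; sub 7 for 6: 7^(7 + 1) + 5·7^5 + 5·7^4 + 5·7^3 + 5·7^2 + 5·7 + 5; = 5862841; G_5 = 5862841−1 = 5862840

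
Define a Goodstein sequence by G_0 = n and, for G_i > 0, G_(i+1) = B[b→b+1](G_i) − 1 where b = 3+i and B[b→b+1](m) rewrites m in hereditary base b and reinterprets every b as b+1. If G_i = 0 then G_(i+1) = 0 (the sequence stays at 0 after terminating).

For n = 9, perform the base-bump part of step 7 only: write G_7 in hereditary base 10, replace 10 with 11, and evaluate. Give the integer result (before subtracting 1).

base 3: 9 = 3^2; at 4: 4^2 = 16; next = 15
base 4: 15 = 3·4 + 3; at 5: 3·5 + 3 = 18; next = 17
base 5: 17 = 3·5 + 2; at 6: 3·6 + 2 = 20; next = 19
base 6: 19 = 3·6 + 1; at 7: 3·7 + 1 = 22; next = 21
base 7: 21 = 3·7; at 8: 3·8 = 24; next = 23
base 8: 23 = 2·8 + 7; at 9: 2·9 + 7 = 25; next = 24
base 9: 24 = 2·9 + 6; at 10: 2·10 + 6 = 26; next = 25

27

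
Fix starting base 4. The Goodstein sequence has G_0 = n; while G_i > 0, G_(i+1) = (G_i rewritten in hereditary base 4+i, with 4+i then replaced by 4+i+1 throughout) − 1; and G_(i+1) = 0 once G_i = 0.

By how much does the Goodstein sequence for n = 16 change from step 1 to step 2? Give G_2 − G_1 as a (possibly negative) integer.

3

16 —HB4→ 4^2 —bump→ 5^2 = 25 —(−1)→ 24
24 —HB5→ 4·5 + 4 —bump→ 4·6 + 4 = 28 —(−1)→ 27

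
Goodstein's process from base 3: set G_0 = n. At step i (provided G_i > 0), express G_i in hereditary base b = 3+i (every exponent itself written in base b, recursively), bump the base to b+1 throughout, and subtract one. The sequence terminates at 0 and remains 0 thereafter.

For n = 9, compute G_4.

9 —HB3→ 3^2 —bump→ 4^2 = 16 —(−1)→ 15
15 —HB4→ 3·4 + 3 —bump→ 3·5 + 3 = 18 —(−1)→ 17
17 —HB5→ 3·5 + 2 —bump→ 3·6 + 2 = 20 —(−1)→ 19
19 —HB6→ 3·6 + 1 —bump→ 3·7 + 1 = 22 —(−1)→ 21

21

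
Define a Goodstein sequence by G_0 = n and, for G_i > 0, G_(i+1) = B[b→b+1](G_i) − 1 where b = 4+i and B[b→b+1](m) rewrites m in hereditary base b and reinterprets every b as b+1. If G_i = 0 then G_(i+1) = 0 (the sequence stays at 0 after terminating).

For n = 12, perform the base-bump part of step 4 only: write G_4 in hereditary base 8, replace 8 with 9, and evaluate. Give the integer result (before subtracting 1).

19

12 —HB4→ 3·4 —bump→ 3·5 = 15 —(−1)→ 14
14 —HB5→ 2·5 + 4 —bump→ 2·6 + 4 = 16 —(−1)→ 15
15 —HB6→ 2·6 + 3 —bump→ 2·7 + 3 = 17 —(−1)→ 16
16 —HB7→ 2·7 + 2 —bump→ 2·8 + 2 = 18 —(−1)→ 17
17 —HB8→ 2·8 + 1 —bump→ 2·9 + 1 = 19 —(−1)→ 18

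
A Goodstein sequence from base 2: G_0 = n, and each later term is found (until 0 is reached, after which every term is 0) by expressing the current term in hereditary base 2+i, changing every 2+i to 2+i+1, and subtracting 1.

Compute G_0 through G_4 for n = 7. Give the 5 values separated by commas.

7 —HB2→ 2^2 + 2 + 1 —bump→ 3^3 + 3 + 1 = 31 —(−1)→ 30
30 —HB3→ 3^3 + 3 —bump→ 4^4 + 4 = 260 —(−1)→ 259
259 —HB4→ 4^4 + 3 —bump→ 5^5 + 3 = 3128 —(−1)→ 3127
3127 —HB5→ 5^5 + 2 —bump→ 6^6 + 2 = 46658 —(−1)→ 46657

7, 30, 259, 3127, 46657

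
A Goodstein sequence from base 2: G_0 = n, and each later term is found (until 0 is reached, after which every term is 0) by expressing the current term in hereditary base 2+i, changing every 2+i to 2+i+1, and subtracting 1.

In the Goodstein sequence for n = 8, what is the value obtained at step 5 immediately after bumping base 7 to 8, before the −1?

33554572

8 —HB2→ 2^(2 + 1) —bump→ 3^(3 + 1) = 81 —(−1)→ 80
80 —HB3→ 2·3^3 + 2·3^2 + 2·3 + 2 —bump→ 2·4^4 + 2·4^2 + 2·4 + 2 = 554 —(−1)→ 553
553 —HB4→ 2·4^4 + 2·4^2 + 2·4 + 1 —bump→ 2·5^5 + 2·5^2 + 2·5 + 1 = 6311 —(−1)→ 6310
6310 —HB5→ 2·5^5 + 2·5^2 + 2·5 —bump→ 2·6^6 + 2·6^2 + 2·6 = 93396 —(−1)→ 93395
93395 —HB6→ 2·6^6 + 2·6^2 + 6 + 5 —bump→ 2·7^7 + 2·7^2 + 7 + 5 = 1647196 —(−1)→ 1647195
1647195 —HB7→ 2·7^7 + 2·7^2 + 7 + 4 —bump→ 2·8^8 + 2·8^2 + 8 + 4 = 33554572 —(−1)→ 33554571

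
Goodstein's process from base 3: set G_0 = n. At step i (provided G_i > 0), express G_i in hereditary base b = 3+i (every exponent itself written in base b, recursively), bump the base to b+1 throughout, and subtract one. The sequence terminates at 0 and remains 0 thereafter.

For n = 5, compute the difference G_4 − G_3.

-1

5 —HB3→ 3 + 2 —bump→ 4 + 2 = 6 —(−1)→ 5
5 —HB4→ 4 + 1 —bump→ 5 + 1 = 6 —(−1)→ 5
5 —HB5→ 5 —bump→ 6 = 6 —(−1)→ 5
5 —HB6→ 5 —bump→ 5 = 5 —(−1)→ 4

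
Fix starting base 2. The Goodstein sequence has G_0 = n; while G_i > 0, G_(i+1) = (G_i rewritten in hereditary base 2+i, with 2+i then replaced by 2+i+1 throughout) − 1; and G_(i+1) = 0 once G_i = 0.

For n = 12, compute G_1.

G_0=12  [base 2] 2^(2 + 1) + 2^2  →[2↦3]→  3^(3 + 1) + 3^3 = 108  −1 ⇒ G_1=107
G_1=107  [base 3] 3^(3 + 1) + 2·3^2 + 2·3 + 2  →[3↦4]→  4^(4 + 1) + 2·4^2 + 2·4 + 2 = 1066  −1 ⇒ G_2=1065

107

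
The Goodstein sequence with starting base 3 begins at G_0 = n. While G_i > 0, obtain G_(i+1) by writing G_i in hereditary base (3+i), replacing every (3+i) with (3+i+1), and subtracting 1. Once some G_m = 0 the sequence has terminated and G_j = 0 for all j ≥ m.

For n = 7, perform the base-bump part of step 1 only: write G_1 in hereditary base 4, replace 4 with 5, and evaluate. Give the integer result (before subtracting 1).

7 —HB3→ 2·3 + 1 —bump→ 2·4 + 1 = 9 —(−1)→ 8
8 —HB4→ 2·4 —bump→ 2·5 = 10 —(−1)→ 9

10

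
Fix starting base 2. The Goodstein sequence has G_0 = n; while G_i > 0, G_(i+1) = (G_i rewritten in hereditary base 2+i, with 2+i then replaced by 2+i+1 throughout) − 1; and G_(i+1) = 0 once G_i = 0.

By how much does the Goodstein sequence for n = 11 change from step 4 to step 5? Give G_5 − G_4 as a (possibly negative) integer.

(0) 11|_2 = 2^(2 + 1) + 2 + 1 ↦ 3^(3 + 1) + 3 + 1|_3 = 85 ⇒ 84
(1) 84|_3 = 3^(3 + 1) + 3 ↦ 4^(4 + 1) + 4|_4 = 1028 ⇒ 1027
(2) 1027|_4 = 4^(4 + 1) + 3 ↦ 5^(5 + 1) + 3|_5 = 15628 ⇒ 15627
(3) 15627|_5 = 5^(5 + 1) + 2 ↦ 6^(6 + 1) + 2|_6 = 279938 ⇒ 279937
(4) 279937|_6 = 6^(6 + 1) + 1 ↦ 7^(7 + 1) + 1|_7 = 5764802 ⇒ 5764801

5484864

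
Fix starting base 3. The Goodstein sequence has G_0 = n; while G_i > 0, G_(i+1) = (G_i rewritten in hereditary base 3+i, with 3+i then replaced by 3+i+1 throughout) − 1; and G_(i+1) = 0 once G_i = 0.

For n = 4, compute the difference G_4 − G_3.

-1

G_0=4  [base 3] 3 + 1  →[3↦4]→  4 + 1 = 5  −1 ⇒ G_1=4
G_1=4  [base 4] 4  →[4↦5]→  5 = 5  −1 ⇒ G_2=4
G_2=4  [base 5] 4  →[5↦6]→  4 = 4  −1 ⇒ G_3=3
G_3=3  [base 6] 3  →[6↦7]→  3 = 3  −1 ⇒ G_4=2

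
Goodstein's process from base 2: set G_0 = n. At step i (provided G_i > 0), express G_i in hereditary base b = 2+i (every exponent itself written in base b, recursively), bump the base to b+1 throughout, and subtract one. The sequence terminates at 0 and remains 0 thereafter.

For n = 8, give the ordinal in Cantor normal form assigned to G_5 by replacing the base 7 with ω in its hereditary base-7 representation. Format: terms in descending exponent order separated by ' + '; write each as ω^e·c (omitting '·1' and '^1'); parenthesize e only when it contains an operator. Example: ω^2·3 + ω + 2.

8 —HB2→ 2^(2 + 1) —bump→ 3^(3 + 1) = 81 —(−1)→ 80
80 —HB3→ 2·3^3 + 2·3^2 + 2·3 + 2 —bump→ 2·4^4 + 2·4^2 + 2·4 + 2 = 554 —(−1)→ 553
553 —HB4→ 2·4^4 + 2·4^2 + 2·4 + 1 —bump→ 2·5^5 + 2·5^2 + 2·5 + 1 = 6311 —(−1)→ 6310
6310 —HB5→ 2·5^5 + 2·5^2 + 2·5 —bump→ 2·6^6 + 2·6^2 + 2·6 = 93396 —(−1)→ 93395
93395 —HB6→ 2·6^6 + 2·6^2 + 6 + 5 —bump→ 2·7^7 + 2·7^2 + 7 + 5 = 1647196 —(−1)→ 1647195

ω^ω·2 + ω^2·2 + ω + 4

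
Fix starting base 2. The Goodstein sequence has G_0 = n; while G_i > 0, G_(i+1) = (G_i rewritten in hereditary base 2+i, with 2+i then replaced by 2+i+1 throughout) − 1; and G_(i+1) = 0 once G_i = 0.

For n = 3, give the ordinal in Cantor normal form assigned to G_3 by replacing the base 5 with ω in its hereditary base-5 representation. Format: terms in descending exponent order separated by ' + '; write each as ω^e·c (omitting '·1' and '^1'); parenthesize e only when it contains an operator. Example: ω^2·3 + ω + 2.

2

(0) 3|_2 = 2 + 1 ↦ 3 + 1|_3 = 4 ⇒ 3
(1) 3|_3 = 3 ↦ 4|_4 = 4 ⇒ 3
(2) 3|_4 = 3 ↦ 3|_5 = 3 ⇒ 2
(3) 2|_5 = 2 ↦ 2|_6 = 2 ⇒ 1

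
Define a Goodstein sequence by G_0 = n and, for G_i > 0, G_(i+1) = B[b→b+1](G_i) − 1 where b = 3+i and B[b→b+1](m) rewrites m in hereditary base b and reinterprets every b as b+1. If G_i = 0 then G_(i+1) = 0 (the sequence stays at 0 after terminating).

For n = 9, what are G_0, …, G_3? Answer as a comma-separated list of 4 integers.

9, 15, 17, 19

G_0 = 9. HB_3(9) = 3^2. Bump = 16. G_1 = 15.
G_1 = 15. HB_4(15) = 3·4 + 3. Bump = 18. G_2 = 17.
G_2 = 17. HB_5(17) = 3·5 + 2. Bump = 20. G_3 = 19.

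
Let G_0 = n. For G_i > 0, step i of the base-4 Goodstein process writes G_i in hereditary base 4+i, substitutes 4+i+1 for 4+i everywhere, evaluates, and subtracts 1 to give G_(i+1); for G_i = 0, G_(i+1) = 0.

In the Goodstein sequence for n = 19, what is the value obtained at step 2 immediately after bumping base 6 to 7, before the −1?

50

G_0=19  [base 4] 4^2 + 3  →[4↦5]→  5^2 + 3 = 28  −1 ⇒ G_1=27
G_1=27  [base 5] 5^2 + 2  →[5↦6]→  6^2 + 2 = 38  −1 ⇒ G_2=37
G_2=37  [base 6] 6^2 + 1  →[6↦7]→  7^2 + 1 = 50  −1 ⇒ G_3=49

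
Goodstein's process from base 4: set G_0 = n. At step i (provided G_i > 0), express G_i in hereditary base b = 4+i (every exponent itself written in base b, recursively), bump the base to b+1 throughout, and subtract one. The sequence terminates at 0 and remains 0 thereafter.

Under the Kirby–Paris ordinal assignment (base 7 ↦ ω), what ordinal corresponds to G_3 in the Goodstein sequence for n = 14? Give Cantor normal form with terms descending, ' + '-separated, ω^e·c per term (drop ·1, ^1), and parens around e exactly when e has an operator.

base 4: 14 = 3·4 + 2; at 5: 3·5 + 2 = 17; next = 16
base 5: 16 = 3·5 + 1; at 6: 3·6 + 1 = 19; next = 18
base 6: 18 = 3·6; at 7: 3·7 = 21; next = 20
base 7: 20 = 2·7 + 6; at 8: 2·8 + 6 = 22; next = 21

ω·2 + 6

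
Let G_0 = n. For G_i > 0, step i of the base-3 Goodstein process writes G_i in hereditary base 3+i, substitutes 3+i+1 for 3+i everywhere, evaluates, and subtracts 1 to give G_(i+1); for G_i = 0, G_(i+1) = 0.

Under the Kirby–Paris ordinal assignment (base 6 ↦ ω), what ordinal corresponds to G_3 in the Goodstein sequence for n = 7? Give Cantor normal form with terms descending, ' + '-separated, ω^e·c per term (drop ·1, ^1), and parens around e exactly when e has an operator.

step 0: 7 = 2·3 + 1; sub 4 for 3: 2·4 + 1; = 9; G_1 = 9−1 = 8
step 1: 8 = 2·4; sub 5 for 4: 2·5; = 10; G_2 = 10−1 = 9
step 2: 9 = 5 + 4; sub 6 for 5: 6 + 4; = 10; G_3 = 10−1 = 9
step 3: 9 = 6 + 3; sub 7 for 6: 7 + 3; = 10; G_4 = 10−1 = 9

ω + 3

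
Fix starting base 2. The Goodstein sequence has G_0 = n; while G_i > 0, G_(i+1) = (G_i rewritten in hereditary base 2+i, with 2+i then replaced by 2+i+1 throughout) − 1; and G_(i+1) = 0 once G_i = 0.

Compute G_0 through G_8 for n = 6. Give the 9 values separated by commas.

(0) 6|_2 = 2^2 + 2 ↦ 3^3 + 3|_3 = 30 ⇒ 29
(1) 29|_3 = 3^3 + 2 ↦ 4^4 + 2|_4 = 258 ⇒ 257
(2) 257|_4 = 4^4 + 1 ↦ 5^5 + 1|_5 = 3126 ⇒ 3125
(3) 3125|_5 = 5^5 ↦ 6^6|_6 = 46656 ⇒ 46655
(4) 46655|_6 = 5·6^5 + 5·6^4 + 5·6^3 + 5·6^2 + 5·6 + 5 ↦ 5·7^5 + 5·7^4 + 5·7^3 + 5·7^2 + 5·7 + 5|_7 = 98040 ⇒ 98039
(5) 98039|_7 = 5·7^5 + 5·7^4 + 5·7^3 + 5·7^2 + 5·7 + 4 ↦ 5·8^5 + 5·8^4 + 5·8^3 + 5·8^2 + 5·8 + 4|_8 = 187244 ⇒ 187243
(6) 187243|_8 = 5·8^5 + 5·8^4 + 5·8^3 + 5·8^2 + 5·8 + 3 ↦ 5·9^5 + 5·9^4 + 5·9^3 + 5·9^2 + 5·9 + 3|_9 = 332148 ⇒ 332147
(7) 332147|_9 = 5·9^5 + 5·9^4 + 5·9^3 + 5·9^2 + 5·9 + 2 ↦ 5·10^5 + 5·10^4 + 5·10^3 + 5·10^2 + 5·10 + 2|_10 = 555552 ⇒ 555551

6, 29, 257, 3125, 46655, 98039, 187243, 332147, 555551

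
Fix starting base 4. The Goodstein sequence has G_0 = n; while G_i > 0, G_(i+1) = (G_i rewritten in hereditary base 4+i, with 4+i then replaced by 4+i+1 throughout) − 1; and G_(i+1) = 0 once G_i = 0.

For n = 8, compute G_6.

9

base 4: 8 = 2·4; at 5: 2·5 = 10; next = 9
base 5: 9 = 5 + 4; at 6: 6 + 4 = 10; next = 9
base 6: 9 = 6 + 3; at 7: 7 + 3 = 10; next = 9
base 7: 9 = 7 + 2; at 8: 8 + 2 = 10; next = 9
base 8: 9 = 8 + 1; at 9: 9 + 1 = 10; next = 9
base 9: 9 = 9; at 10: 10 = 10; next = 9
base 10: 9 = 9; at 11: 9 = 9; next = 8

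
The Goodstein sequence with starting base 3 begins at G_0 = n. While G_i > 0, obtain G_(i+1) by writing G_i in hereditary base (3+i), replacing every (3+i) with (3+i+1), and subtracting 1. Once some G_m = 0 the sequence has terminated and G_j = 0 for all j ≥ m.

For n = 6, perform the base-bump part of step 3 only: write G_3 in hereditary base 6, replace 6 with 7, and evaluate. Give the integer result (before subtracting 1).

(0) 6|_3 = 2·3 ↦ 2·4|_4 = 8 ⇒ 7
(1) 7|_4 = 4 + 3 ↦ 5 + 3|_5 = 8 ⇒ 7
(2) 7|_5 = 5 + 2 ↦ 6 + 2|_6 = 8 ⇒ 7

8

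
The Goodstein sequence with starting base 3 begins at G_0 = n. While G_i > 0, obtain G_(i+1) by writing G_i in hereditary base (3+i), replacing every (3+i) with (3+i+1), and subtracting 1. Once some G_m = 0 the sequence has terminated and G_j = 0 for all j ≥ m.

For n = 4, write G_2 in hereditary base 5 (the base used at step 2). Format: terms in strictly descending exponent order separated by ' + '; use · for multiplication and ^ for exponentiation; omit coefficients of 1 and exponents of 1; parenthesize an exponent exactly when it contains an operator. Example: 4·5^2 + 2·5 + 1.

4

G_0 = 4. HB_3(4) = 3 + 1. Bump = 5. G_1 = 4.
G_1 = 4. HB_4(4) = 4. Bump = 5. G_2 = 4.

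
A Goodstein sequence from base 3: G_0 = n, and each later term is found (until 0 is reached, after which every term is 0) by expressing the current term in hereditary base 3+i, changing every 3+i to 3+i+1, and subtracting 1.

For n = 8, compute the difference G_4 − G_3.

base 3: 8 = 2·3 + 2; at 4: 2·4 + 2 = 10; next = 9
base 4: 9 = 2·4 + 1; at 5: 2·5 + 1 = 11; next = 10
base 5: 10 = 2·5; at 6: 2·6 = 12; next = 11
base 6: 11 = 6 + 5; at 7: 7 + 5 = 12; next = 11

0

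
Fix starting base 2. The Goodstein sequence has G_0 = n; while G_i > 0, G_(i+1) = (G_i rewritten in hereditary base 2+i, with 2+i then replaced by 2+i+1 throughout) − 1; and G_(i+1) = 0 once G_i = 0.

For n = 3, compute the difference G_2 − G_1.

0

base 2: 3 = 2 + 1; at 3: 3 + 1 = 4; next = 3
base 3: 3 = 3; at 4: 4 = 4; next = 3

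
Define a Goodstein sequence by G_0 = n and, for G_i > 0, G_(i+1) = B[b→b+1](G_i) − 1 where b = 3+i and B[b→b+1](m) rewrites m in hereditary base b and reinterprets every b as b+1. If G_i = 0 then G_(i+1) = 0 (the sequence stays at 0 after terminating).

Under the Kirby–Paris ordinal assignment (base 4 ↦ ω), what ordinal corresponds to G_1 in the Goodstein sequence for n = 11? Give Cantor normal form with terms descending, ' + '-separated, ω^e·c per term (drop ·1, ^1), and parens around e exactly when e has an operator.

G_0=11  [base 3] 3^2 + 2  →[3↦4]→  4^2 + 2 = 18  −1 ⇒ G_1=17
G_1=17  [base 4] 4^2 + 1  →[4↦5]→  5^2 + 1 = 26  −1 ⇒ G_2=25

ω^2 + 1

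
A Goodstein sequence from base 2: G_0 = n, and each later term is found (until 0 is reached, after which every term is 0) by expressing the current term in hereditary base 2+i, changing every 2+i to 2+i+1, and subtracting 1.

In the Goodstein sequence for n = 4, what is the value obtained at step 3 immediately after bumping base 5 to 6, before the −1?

84

4 —HB2→ 2^2 —bump→ 3^3 = 27 —(−1)→ 26
26 —HB3→ 2·3^2 + 2·3 + 2 —bump→ 2·4^2 + 2·4 + 2 = 42 —(−1)→ 41
41 —HB4→ 2·4^2 + 2·4 + 1 —bump→ 2·5^2 + 2·5 + 1 = 61 —(−1)→ 60
60 —HB5→ 2·5^2 + 2·5 —bump→ 2·6^2 + 2·6 = 84 —(−1)→ 83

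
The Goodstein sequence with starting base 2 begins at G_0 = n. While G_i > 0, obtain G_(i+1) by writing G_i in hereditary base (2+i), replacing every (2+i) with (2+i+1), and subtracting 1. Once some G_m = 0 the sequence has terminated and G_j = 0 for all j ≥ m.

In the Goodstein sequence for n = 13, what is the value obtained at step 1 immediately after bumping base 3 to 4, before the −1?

G_0=13  [base 2] 2^(2 + 1) + 2^2 + 1  →[2↦3]→  3^(3 + 1) + 3^3 + 1 = 109  −1 ⇒ G_1=108
G_1=108  [base 3] 3^(3 + 1) + 3^3  →[3↦4]→  4^(4 + 1) + 4^4 = 1280  −1 ⇒ G_2=1279

1280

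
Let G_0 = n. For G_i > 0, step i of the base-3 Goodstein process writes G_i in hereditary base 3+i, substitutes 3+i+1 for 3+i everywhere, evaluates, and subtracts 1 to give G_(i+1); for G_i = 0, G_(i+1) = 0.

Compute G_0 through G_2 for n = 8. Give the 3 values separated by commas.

8 —HB3→ 2·3 + 2 —bump→ 2·4 + 2 = 10 —(−1)→ 9
9 —HB4→ 2·4 + 1 —bump→ 2·5 + 1 = 11 —(−1)→ 10

8, 9, 10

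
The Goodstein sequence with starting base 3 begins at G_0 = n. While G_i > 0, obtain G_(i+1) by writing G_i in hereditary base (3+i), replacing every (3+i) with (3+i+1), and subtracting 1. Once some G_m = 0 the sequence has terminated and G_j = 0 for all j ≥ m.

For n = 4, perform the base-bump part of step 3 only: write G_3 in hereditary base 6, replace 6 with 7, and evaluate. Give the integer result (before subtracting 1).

G_0=4  [base 3] 3 + 1  →[3↦4]→  4 + 1 = 5  −1 ⇒ G_1=4
G_1=4  [base 4] 4  →[4↦5]→  5 = 5  −1 ⇒ G_2=4
G_2=4  [base 5] 4  →[5↦6]→  4 = 4  −1 ⇒ G_3=3

3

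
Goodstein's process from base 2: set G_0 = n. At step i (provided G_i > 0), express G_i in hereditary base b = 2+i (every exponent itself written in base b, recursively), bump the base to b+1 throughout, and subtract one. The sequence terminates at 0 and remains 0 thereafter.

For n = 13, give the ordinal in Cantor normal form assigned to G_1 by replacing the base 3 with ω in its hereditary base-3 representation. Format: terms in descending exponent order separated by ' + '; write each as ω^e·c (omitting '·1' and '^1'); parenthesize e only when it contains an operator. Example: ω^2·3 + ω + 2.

13 —HB2→ 2^(2 + 1) + 2^2 + 1 —bump→ 3^(3 + 1) + 3^3 + 1 = 109 —(−1)→ 108
108 —HB3→ 3^(3 + 1) + 3^3 —bump→ 4^(4 + 1) + 4^4 = 1280 —(−1)→ 1279

ω^(ω + 1) + ω^ω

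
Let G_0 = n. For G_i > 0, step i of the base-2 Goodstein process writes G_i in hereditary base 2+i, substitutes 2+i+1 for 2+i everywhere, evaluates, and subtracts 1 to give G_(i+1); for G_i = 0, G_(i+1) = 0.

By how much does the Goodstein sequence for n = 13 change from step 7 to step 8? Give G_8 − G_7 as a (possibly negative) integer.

96513216470

13 —HB2→ 2^(2 + 1) + 2^2 + 1 —bump→ 3^(3 + 1) + 3^3 + 1 = 109 —(−1)→ 108
108 —HB3→ 3^(3 + 1) + 3^3 —bump→ 4^(4 + 1) + 4^4 = 1280 —(−1)→ 1279
1279 —HB4→ 4^(4 + 1) + 3·4^3 + 3·4^2 + 3·4 + 3 —bump→ 5^(5 + 1) + 3·5^3 + 3·5^2 + 3·5 + 3 = 16093 —(−1)→ 16092
16092 —HB5→ 5^(5 + 1) + 3·5^3 + 3·5^2 + 3·5 + 2 —bump→ 6^(6 + 1) + 3·6^3 + 3·6^2 + 3·6 + 2 = 280712 —(−1)→ 280711
280711 —HB6→ 6^(6 + 1) + 3·6^3 + 3·6^2 + 3·6 + 1 —bump→ 7^(7 + 1) + 3·7^3 + 3·7^2 + 3·7 + 1 = 5765999 —(−1)→ 5765998
5765998 —HB7→ 7^(7 + 1) + 3·7^3 + 3·7^2 + 3·7 —bump→ 8^(8 + 1) + 3·8^3 + 3·8^2 + 3·8 = 134219480 —(−1)→ 134219479
134219479 —HB8→ 8^(8 + 1) + 3·8^3 + 3·8^2 + 2·8 + 7 —bump→ 9^(9 + 1) + 3·9^3 + 3·9^2 + 2·9 + 7 = 3486786856 —(−1)→ 3486786855
3486786855 —HB9→ 9^(9 + 1) + 3·9^3 + 3·9^2 + 2·9 + 6 —bump→ 10^(10 + 1) + 3·10^3 + 3·10^2 + 2·10 + 6 = 100000003326 —(−1)→ 100000003325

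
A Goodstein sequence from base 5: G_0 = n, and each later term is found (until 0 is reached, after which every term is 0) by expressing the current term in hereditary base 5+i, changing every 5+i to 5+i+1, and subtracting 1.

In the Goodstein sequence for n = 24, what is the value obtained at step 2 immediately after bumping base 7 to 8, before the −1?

G_0=24  [base 5] 4·5 + 4  →[5↦6]→  4·6 + 4 = 28  −1 ⇒ G_1=27
G_1=27  [base 6] 4·6 + 3  →[6↦7]→  4·7 + 3 = 31  −1 ⇒ G_2=30
G_2=30  [base 7] 4·7 + 2  →[7↦8]→  4·8 + 2 = 34  −1 ⇒ G_3=33

34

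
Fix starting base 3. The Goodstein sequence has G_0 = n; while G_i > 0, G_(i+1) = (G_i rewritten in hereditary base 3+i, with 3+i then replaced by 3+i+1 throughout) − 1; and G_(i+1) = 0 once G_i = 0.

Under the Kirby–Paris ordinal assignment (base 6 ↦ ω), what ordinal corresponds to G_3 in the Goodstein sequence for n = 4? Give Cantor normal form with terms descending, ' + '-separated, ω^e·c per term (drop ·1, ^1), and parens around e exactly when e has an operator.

3

base 3: 4 = 3 + 1; at 4: 4 + 1 = 5; next = 4
base 4: 4 = 4; at 5: 5 = 5; next = 4
base 5: 4 = 4; at 6: 4 = 4; next = 3
base 6: 3 = 3; at 7: 3 = 3; next = 2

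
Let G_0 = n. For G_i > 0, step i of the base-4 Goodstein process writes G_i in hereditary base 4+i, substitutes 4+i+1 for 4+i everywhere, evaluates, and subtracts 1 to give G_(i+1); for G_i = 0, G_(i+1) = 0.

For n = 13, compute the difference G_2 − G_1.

G_0=13  [base 4] 3·4 + 1  →[4↦5]→  3·5 + 1 = 16  −1 ⇒ G_1=15
G_1=15  [base 5] 3·5  →[5↦6]→  3·6 = 18  −1 ⇒ G_2=17

2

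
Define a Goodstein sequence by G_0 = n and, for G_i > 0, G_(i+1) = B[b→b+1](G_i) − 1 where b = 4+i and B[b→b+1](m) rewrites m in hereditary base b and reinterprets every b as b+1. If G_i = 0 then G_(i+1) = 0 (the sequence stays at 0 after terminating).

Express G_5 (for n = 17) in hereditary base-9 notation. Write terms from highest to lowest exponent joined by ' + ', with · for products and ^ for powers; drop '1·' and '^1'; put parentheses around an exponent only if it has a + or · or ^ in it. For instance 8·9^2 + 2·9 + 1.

5·9 + 2

i=0: 17 = 4^2 + 1 (b=4); 4→5: 5^2 + 1 = 26; 26−1 = 25
i=1: 25 = 5^2 (b=5); 5→6: 6^2 = 36; 36−1 = 35
i=2: 35 = 5·6 + 5 (b=6); 6→7: 5·7 + 5 = 40; 40−1 = 39
i=3: 39 = 5·7 + 4 (b=7); 7→8: 5·8 + 4 = 44; 44−1 = 43
i=4: 43 = 5·8 + 3 (b=8); 8→9: 5·9 + 3 = 48; 48−1 = 47
i=5: 47 = 5·9 + 2 (b=9); 9→10: 5·10 + 2 = 52; 52−1 = 51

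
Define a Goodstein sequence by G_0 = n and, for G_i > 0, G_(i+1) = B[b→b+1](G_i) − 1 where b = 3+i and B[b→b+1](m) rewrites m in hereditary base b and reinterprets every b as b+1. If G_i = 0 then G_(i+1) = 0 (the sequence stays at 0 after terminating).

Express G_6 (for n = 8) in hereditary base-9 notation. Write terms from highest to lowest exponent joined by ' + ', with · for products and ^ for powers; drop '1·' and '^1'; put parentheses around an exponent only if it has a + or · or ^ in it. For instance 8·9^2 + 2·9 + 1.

9 + 2

G_0 = 8. HB_3(8) = 2·3 + 2. Bump = 10. G_1 = 9.
G_1 = 9. HB_4(9) = 2·4 + 1. Bump = 11. G_2 = 10.
G_2 = 10. HB_5(10) = 2·5. Bump = 12. G_3 = 11.
G_3 = 11. HB_6(11) = 6 + 5. Bump = 12. G_4 = 11.
G_4 = 11. HB_7(11) = 7 + 4. Bump = 12. G_5 = 11.
G_5 = 11. HB_8(11) = 8 + 3. Bump = 12. G_6 = 11.
G_6 = 11. HB_9(11) = 9 + 2. Bump = 12. G_7 = 11.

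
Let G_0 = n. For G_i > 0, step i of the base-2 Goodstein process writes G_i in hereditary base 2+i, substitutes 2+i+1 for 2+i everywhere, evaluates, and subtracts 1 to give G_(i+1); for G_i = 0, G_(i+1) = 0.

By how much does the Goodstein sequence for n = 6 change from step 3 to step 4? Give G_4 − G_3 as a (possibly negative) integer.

[0] 6 ≡ 2^2 + 2 (base 2). Lift 3: 30. −1: 29.
[1] 29 ≡ 3^3 + 2 (base 3). Lift 4: 258. −1: 257.
[2] 257 ≡ 4^4 + 1 (base 4). Lift 5: 3126. −1: 3125.
[3] 3125 ≡ 5^5 (base 5). Lift 6: 46656. −1: 46655.

43530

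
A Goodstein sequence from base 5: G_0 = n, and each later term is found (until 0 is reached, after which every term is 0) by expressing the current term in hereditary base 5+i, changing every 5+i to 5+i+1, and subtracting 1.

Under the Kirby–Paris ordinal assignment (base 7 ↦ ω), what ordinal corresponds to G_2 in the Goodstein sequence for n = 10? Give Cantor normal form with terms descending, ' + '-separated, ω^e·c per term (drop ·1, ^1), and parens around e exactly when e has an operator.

G_0=10  [base 5] 2·5  →[5↦6]→  2·6 = 12  −1 ⇒ G_1=11
G_1=11  [base 6] 6 + 5  →[6↦7]→  7 + 5 = 12  −1 ⇒ G_2=11
G_2=11  [base 7] 7 + 4  →[7↦8]→  8 + 4 = 12  −1 ⇒ G_3=11

ω + 4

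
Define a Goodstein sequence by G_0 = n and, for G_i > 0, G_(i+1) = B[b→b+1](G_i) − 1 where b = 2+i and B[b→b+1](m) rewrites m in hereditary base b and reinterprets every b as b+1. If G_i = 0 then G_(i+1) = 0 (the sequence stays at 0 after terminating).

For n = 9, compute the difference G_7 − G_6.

1111930522

9 —HB2→ 2^(2 + 1) + 1 —bump→ 3^(3 + 1) + 1 = 82 —(−1)→ 81
81 —HB3→ 3^(3 + 1) —bump→ 4^(4 + 1) = 1024 —(−1)→ 1023
1023 —HB4→ 3·4^4 + 3·4^3 + 3·4^2 + 3·4 + 3 —bump→ 3·5^5 + 3·5^3 + 3·5^2 + 3·5 + 3 = 9843 —(−1)→ 9842
9842 —HB5→ 3·5^5 + 3·5^3 + 3·5^2 + 3·5 + 2 —bump→ 3·6^6 + 3·6^3 + 3·6^2 + 3·6 + 2 = 140744 —(−1)→ 140743
140743 —HB6→ 3·6^6 + 3·6^3 + 3·6^2 + 3·6 + 1 —bump→ 3·7^7 + 3·7^3 + 3·7^2 + 3·7 + 1 = 2471827 —(−1)→ 2471826
2471826 —HB7→ 3·7^7 + 3·7^3 + 3·7^2 + 3·7 —bump→ 3·8^8 + 3·8^3 + 3·8^2 + 3·8 = 50333400 —(−1)→ 50333399
50333399 —HB8→ 3·8^8 + 3·8^3 + 3·8^2 + 2·8 + 7 —bump→ 3·9^9 + 3·9^3 + 3·9^2 + 2·9 + 7 = 1162263922 —(−1)→ 1162263921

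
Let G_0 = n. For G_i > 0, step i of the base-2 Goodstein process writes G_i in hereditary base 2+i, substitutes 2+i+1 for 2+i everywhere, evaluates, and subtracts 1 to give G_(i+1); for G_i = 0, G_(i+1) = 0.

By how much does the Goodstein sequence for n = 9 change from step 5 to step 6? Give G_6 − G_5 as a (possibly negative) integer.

[0] 9 ≡ 2^(2 + 1) + 1 (base 2). Lift 3: 82. −1: 81.
[1] 81 ≡ 3^(3 + 1) (base 3). Lift 4: 1024. −1: 1023.
[2] 1023 ≡ 3·4^4 + 3·4^3 + 3·4^2 + 3·4 + 3 (base 4). Lift 5: 9843. −1: 9842.
[3] 9842 ≡ 3·5^5 + 3·5^3 + 3·5^2 + 3·5 + 2 (base 5). Lift 6: 140744. −1: 140743.
[4] 140743 ≡ 3·6^6 + 3·6^3 + 3·6^2 + 3·6 + 1 (base 6). Lift 7: 2471827. −1: 2471826.
[5] 2471826 ≡ 3·7^7 + 3·7^3 + 3·7^2 + 3·7 (base 7). Lift 8: 50333400. −1: 50333399.

47861573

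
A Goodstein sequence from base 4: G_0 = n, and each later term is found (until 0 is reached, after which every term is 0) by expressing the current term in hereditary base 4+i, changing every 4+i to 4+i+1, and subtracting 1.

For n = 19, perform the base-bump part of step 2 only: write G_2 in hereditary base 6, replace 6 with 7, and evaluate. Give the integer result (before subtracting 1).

base 4: 19 = 4^2 + 3; at 5: 5^2 + 3 = 28; next = 27
base 5: 27 = 5^2 + 2; at 6: 6^2 + 2 = 38; next = 37

50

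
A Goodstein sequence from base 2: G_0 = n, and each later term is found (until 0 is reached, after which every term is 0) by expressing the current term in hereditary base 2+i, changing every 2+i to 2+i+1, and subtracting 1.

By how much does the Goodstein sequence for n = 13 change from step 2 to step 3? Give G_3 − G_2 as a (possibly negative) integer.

G_0=13  [base 2] 2^(2 + 1) + 2^2 + 1  →[2↦3]→  3^(3 + 1) + 3^3 + 1 = 109  −1 ⇒ G_1=108
G_1=108  [base 3] 3^(3 + 1) + 3^3  →[3↦4]→  4^(4 + 1) + 4^4 = 1280  −1 ⇒ G_2=1279
G_2=1279  [base 4] 4^(4 + 1) + 3·4^3 + 3·4^2 + 3·4 + 3  →[4↦5]→  5^(5 + 1) + 3·5^3 + 3·5^2 + 3·5 + 3 = 16093  −1 ⇒ G_3=16092

14813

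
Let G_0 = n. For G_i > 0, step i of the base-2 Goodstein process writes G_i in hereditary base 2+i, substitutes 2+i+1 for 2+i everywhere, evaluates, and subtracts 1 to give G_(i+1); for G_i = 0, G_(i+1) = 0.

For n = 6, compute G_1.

29

G_0 = 6. HB_2(6) = 2^2 + 2. Bump = 30. G_1 = 29.
G_1 = 29. HB_3(29) = 3^3 + 2. Bump = 258. G_2 = 257.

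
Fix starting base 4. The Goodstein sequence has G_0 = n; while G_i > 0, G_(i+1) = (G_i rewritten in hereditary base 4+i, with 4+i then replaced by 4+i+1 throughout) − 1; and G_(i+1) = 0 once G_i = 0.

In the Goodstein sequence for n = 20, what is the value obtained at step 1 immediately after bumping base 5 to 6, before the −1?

(0) 20|_4 = 4^2 + 4 ↦ 5^2 + 5|_5 = 30 ⇒ 29
(1) 29|_5 = 5^2 + 4 ↦ 6^2 + 4|_6 = 40 ⇒ 39

40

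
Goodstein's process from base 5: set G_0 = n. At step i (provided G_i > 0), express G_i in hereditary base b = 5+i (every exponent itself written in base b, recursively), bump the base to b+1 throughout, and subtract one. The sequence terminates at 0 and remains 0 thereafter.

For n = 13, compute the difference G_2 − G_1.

1

i=0: 13 = 2·5 + 3 (b=5); 5→6: 2·6 + 3 = 15; 15−1 = 14
i=1: 14 = 2·6 + 2 (b=6); 6→7: 2·7 + 2 = 16; 16−1 = 15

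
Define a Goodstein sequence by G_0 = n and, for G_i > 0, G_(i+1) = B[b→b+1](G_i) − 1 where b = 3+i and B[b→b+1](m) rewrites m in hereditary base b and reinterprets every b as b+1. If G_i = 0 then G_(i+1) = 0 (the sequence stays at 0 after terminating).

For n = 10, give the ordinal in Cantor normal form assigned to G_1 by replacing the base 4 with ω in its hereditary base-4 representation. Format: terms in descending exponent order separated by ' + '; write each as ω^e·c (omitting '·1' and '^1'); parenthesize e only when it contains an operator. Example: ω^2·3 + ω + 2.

ω^2

(0) 10|_3 = 3^2 + 1 ↦ 4^2 + 1|_4 = 17 ⇒ 16
(1) 16|_4 = 4^2 ↦ 5^2|_5 = 25 ⇒ 24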